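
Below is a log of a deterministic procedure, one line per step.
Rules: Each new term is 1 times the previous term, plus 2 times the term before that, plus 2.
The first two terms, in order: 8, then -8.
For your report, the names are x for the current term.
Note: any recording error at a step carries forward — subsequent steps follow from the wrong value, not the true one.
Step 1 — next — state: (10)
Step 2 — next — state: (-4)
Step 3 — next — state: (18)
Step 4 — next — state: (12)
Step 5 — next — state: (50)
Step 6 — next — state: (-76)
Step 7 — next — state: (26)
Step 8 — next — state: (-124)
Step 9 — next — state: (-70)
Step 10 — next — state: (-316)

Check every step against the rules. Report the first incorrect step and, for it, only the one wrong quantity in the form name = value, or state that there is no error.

step 1: x = 1*(-8) + (2)*(8) + (2) = 10 -> consistent with the log
step 2: x = 1*(10) + (2)*(-8) + (2) = -4 -> checks out
step 3: x = 1*(-4) + (2)*(10) + (2) = 18 -> in agreement
step 4: x = 1*(18) + (2)*(-4) + (2) = 12 -> in agreement
step 5: x = 1*(12) + (2)*(18) + (2) = 50 -> in agreement
step 6: x = 1*(50) + (2)*(12) + (2) = 76 -> the recorded entry deviates here
The earliest wrong entry is at step 6: it should read x = 76.

step 6, x = 76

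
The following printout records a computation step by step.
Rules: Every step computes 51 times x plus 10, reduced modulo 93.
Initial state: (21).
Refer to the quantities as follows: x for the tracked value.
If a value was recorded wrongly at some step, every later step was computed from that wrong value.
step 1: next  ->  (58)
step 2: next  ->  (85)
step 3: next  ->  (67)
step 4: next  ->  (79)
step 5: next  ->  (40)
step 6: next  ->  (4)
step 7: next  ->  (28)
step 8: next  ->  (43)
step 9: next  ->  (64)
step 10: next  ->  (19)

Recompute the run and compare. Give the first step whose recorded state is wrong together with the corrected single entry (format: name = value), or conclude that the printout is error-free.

1. x = (51*21 + 10) mod 93 = 58 (checks out)
2. x = (51*58 + 10) mod 93 = 85 (matches)
3. x = (51*85 + 10) mod 93 = 67 (in agreement)
4. x = (51*67 + 10) mod 93 = 79 (exactly as logged)
5. x = (51*79 + 10) mod 93 = 40 (verified)
6. x = (51*40 + 10) mod 93 = 4 (matches)
7. x = (51*4 + 10) mod 93 = 28 (checks out)
8. x = (51*28 + 10) mod 93 = 43 (verified)
9. x = (51*43 + 10) mod 93 = 64 (same as recorded)
10. x = (51*64 + 10) mod 93 = 19 (same as recorded)
The whole run recomputes cleanly — no discrepancies.

no error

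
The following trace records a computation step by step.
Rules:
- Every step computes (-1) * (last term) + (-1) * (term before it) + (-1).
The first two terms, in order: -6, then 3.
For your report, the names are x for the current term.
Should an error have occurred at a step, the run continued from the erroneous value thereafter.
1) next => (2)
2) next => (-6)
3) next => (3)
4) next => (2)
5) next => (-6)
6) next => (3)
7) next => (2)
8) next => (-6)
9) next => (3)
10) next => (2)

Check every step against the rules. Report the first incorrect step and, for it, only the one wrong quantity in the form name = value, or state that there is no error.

Step 1: x = -1*(3) + (-1)*(-6) + (-1) = 2 — agrees with the trace.
Step 2: x = -1*(2) + (-1)*(3) + (-1) = -6 — exactly as logged.
Step 3: x = -1*(-6) + (-1)*(2) + (-1) = 3 — in agreement.
Step 4: x = -1*(3) + (-1)*(-6) + (-1) = 2 — no discrepancy.
Step 5: x = -1*(2) + (-1)*(3) + (-1) = -6 — exactly as logged.
Step 6: x = -1*(-6) + (-1)*(2) + (-1) = 3 — confirmed correct.
Step 7: x = -1*(3) + (-1)*(-6) + (-1) = 2 — agrees with the trace.
Step 8: x = -1*(2) + (-1)*(3) + (-1) = -6 — confirmed correct.
Step 9: x = -1*(-6) + (-1)*(2) + (-1) = 3 — confirmed correct.
Step 10: x = -1*(3) + (-1)*(-6) + (-1) = 2 — in agreement.
Each recorded entry agrees with the recomputation.

no error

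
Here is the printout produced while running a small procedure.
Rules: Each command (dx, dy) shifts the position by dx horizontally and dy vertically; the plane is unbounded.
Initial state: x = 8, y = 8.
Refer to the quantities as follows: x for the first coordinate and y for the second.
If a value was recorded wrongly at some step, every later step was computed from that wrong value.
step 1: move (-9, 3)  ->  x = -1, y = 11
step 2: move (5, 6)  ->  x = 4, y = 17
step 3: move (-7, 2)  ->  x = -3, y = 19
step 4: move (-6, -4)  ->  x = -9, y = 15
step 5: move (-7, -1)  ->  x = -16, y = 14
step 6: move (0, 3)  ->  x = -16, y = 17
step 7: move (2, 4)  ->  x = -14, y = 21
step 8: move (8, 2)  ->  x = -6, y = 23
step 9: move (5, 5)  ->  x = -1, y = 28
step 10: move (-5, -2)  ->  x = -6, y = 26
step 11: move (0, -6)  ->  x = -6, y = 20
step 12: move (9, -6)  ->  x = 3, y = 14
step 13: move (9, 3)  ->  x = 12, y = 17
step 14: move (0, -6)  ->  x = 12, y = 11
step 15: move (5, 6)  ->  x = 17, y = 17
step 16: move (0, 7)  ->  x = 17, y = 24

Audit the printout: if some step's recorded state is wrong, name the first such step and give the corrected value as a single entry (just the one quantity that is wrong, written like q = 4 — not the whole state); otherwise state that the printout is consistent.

no error

Recomputing the run from the initial state:
step 1: x = -1, y = 11
step 2: x = 4, y = 17
step 3: x = -3, y = 19
step 4: x = -9, y = 15
step 5: x = -16, y = 14
step 6: x = -16, y = 17
step 7: x = -14, y = 21
step 8: x = -6, y = 23
step 9: x = -1, y = 28
step 10: x = -6, y = 26
step 11: x = -6, y = 20
step 12: x = 3, y = 14
step 13: x = 12, y = 17
step 14: x = 12, y = 11
step 15: x = 17, y = 17
step 16: x = 17, y = 24
This matches the printout at every step.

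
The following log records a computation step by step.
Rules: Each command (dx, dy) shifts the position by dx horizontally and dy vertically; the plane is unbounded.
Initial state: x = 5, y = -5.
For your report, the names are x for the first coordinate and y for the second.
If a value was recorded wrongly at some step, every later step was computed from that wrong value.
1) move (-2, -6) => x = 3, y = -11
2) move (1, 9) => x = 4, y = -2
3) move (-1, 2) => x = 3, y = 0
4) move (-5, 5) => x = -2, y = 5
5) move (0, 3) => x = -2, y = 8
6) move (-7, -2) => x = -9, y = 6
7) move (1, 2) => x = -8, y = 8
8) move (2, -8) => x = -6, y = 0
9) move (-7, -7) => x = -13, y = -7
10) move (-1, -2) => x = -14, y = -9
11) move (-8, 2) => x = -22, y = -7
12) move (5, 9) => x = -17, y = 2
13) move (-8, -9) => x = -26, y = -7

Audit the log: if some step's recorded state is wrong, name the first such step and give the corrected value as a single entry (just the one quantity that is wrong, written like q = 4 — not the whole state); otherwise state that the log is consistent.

1. x = 5 + (-2) = 3, y = -5 + (-6) = -11 (same as recorded)
2. x = 3 + (1) = 4, y = -11 + (9) = -2 (checks out)
3. x = 4 + (-1) = 3, y = -2 + (2) = 0 (no discrepancy)
4. x = 3 + (-5) = -2, y = 0 + (5) = 5 (agrees with the log)
5. x = -2 + (0) = -2, y = 5 + (3) = 8 (agrees with the log)
6. x = -2 + (-7) = -9, y = 8 + (-2) = 6 (matches)
7. x = -9 + (1) = -8, y = 6 + (2) = 8 (checks out)
8. x = -8 + (2) = -6, y = 8 + (-8) = 0 (same as recorded)
9. x = -6 + (-7) = -13, y = 0 + (-7) = -7 (checks out)
10. x = -13 + (-1) = -14, y = -7 + (-2) = -9 (agrees with the log)
11. x = -14 + (-8) = -22, y = -9 + (2) = -7 (no discrepancy)
12. x = -22 + (5) = -17, y = -7 + (9) = 2 (matches)
13. x = -17 + (-8) = -25, y = 2 + (-9) = -7 (the entry is off here)
The audit stops at step 13: the recorded entry is wrong and should be x = -25.

step 13, x = -25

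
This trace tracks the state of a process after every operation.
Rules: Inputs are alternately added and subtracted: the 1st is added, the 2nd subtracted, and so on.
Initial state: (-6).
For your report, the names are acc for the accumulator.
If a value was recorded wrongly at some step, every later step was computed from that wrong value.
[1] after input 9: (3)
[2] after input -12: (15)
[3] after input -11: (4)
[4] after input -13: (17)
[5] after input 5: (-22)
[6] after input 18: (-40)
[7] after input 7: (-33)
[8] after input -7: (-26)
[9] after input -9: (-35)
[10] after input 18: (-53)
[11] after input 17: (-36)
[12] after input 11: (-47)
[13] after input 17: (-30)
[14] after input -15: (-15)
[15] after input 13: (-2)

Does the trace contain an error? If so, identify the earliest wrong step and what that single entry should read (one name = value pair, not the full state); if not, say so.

step 5, acc = 22

Recomputing the run from the initial state:
step 1: acc = 3
step 2: acc = 15
step 3: acc = 4
step 4: acc = 17
step 5: acc = 22
step 6: acc = 4
step 7: acc = 11
step 8: acc = 18
step 9: acc = 9
step 10: acc = -9
step 11: acc = 8
step 12: acc = -3
step 13: acc = 14
step 14: acc = 29
step 15: acc = 42
The first disagreement with the trace is at step 5, where the value should be acc = 22.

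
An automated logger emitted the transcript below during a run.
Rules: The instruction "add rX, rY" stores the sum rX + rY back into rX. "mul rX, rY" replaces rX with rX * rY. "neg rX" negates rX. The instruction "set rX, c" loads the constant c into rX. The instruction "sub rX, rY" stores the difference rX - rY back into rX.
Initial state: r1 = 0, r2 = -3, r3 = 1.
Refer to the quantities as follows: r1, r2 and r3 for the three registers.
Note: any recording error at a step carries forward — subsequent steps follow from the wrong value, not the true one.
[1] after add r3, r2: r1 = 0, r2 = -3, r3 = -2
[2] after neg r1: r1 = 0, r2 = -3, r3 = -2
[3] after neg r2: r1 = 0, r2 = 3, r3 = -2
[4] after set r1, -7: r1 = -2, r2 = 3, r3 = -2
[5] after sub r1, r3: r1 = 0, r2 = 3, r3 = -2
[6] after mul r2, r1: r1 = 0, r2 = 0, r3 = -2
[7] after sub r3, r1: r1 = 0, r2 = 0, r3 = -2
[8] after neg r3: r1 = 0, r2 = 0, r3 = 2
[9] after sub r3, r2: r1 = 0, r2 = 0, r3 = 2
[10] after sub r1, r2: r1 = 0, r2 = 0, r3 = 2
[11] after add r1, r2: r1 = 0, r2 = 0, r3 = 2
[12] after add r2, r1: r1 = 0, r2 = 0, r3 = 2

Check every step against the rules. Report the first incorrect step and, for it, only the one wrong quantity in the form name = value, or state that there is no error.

step 4, r1 = -7

Step 1: r3 = 1 + -3 = -2 — checks out.
Step 2: r1 = -(0) = 0 — same as recorded.
Step 3: r2 = -(-3) = 3 — no discrepancy.
Step 4: r1 = -7 — the transcript disagrees here.
The earliest wrong entry is at step 4: it should read r1 = -7.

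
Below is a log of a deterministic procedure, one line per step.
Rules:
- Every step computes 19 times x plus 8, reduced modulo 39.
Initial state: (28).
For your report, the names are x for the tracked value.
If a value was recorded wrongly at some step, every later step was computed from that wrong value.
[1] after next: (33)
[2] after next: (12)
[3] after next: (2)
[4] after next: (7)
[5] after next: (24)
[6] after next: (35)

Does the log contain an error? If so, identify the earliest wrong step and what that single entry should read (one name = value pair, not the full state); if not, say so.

step 2, x = 11

Recomputing the run from the initial state:
step 1: x = 33
step 2: x = 11
step 3: x = 22
step 4: x = 36
step 5: x = 29
step 6: x = 13
The first disagreement with the log is at step 2, where the value should be x = 11.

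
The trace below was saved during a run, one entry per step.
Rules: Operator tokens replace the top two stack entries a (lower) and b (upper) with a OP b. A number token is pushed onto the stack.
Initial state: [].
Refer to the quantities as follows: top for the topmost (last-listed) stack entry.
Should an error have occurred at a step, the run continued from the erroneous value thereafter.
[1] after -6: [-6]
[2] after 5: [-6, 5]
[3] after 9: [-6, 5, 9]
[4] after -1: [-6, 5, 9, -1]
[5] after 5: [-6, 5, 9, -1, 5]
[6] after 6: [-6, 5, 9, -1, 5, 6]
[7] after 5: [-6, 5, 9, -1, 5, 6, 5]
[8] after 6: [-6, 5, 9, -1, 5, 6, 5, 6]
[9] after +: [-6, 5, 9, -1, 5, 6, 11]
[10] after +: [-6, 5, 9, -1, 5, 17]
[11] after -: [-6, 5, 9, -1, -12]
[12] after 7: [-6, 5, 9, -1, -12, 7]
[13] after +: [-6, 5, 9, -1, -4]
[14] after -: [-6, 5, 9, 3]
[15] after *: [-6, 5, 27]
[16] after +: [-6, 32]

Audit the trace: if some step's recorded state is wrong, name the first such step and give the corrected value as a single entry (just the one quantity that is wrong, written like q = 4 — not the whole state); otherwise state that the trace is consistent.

Step 1: push -6: top = -6 — exactly as logged.
Step 2: push 5: top = 5 — confirmed correct.
Step 3: push 9: top = 9 — consistent with the trace.
Step 4: push -1: top = -1 — matches.
Step 5: push 5: top = 5 — checks out.
Step 6: push 6: top = 6 — matches.
Step 7: push 5: top = 5 — checks out.
Step 8: push 6: top = 6 — same as recorded.
Step 9: 5 + 6 = 11 — consistent with the trace.
Step 10: 6 + 11 = 17 — consistent with the trace.
Step 11: 5 - 17 = -12 — same as recorded.
Step 12: push 7: top = 7 — checks out.
Step 13: -12 + 7 = -5 — the trace has a different value.
Step 13 is the first one off; corrected, top = -5.

step 13, top = -5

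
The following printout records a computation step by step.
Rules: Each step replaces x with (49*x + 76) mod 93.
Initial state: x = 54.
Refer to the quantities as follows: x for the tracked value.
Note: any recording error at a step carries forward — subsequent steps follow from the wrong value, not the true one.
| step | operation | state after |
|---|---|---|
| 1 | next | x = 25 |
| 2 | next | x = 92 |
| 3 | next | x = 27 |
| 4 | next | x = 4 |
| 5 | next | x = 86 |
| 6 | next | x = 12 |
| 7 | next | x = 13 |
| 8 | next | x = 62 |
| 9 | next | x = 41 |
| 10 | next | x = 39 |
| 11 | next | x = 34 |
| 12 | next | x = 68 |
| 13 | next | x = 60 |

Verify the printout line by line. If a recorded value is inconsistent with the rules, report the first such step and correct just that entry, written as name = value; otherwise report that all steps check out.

step 1: x = (49*54 + 76) mod 93 = 25 -> checks out
step 2: x = (49*25 + 76) mod 93 = 92 -> matches
step 3: x = (49*92 + 76) mod 93 = 27 -> checks out
step 4: x = (49*27 + 76) mod 93 = 4 -> agrees with the printout
step 5: x = (49*4 + 76) mod 93 = 86 -> exactly as logged
step 6: x = (49*86 + 76) mod 93 = 12 -> consistent with the printout
step 7: x = (49*12 + 76) mod 93 = 13 -> matches
step 8: x = (49*13 + 76) mod 93 = 62 -> checks out
step 9: x = (49*62 + 76) mod 93 = 45 -> this is not what the printout shows
So the first discrepancy is step 9, where the right value is x = 45.

step 9, x = 45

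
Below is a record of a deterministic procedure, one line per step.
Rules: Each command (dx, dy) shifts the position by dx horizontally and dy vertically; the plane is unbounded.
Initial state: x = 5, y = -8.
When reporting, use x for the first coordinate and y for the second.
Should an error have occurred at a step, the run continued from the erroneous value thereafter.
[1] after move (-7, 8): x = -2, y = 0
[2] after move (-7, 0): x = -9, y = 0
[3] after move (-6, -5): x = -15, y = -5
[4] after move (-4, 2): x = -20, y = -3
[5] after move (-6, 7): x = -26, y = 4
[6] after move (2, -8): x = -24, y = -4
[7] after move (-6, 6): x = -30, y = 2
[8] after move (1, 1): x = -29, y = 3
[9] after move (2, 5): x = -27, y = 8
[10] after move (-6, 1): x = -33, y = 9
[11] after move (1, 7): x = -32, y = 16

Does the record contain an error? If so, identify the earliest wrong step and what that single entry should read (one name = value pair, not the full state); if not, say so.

Recomputing the run from the initial state:
step 1: x = -2, y = 0
step 2: x = -9, y = 0
step 3: x = -15, y = -5
step 4: x = -19, y = -3
step 5: x = -25, y = 4
step 6: x = -23, y = -4
step 7: x = -29, y = 2
step 8: x = -28, y = 3
step 9: x = -26, y = 8
step 10: x = -32, y = 9
step 11: x = -31, y = 16
The first disagreement with the record is at step 4, where the value should be x = -19.

step 4, x = -19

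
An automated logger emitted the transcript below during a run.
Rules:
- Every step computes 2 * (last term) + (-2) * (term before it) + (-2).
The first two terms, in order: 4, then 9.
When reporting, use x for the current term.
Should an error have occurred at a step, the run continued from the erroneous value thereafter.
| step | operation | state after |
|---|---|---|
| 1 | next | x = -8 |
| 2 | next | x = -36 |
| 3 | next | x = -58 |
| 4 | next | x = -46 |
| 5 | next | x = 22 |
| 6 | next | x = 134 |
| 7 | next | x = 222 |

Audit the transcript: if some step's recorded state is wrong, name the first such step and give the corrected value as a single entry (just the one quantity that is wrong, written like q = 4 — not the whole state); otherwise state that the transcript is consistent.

Recomputing the run from the initial state:
step 1: x = 8
step 2: x = -4
step 3: x = -26
step 4: x = -46
step 5: x = -42
step 6: x = 6
step 7: x = 94
The first disagreement with the transcript is at step 1, where the value should be x = 8.

step 1, x = 8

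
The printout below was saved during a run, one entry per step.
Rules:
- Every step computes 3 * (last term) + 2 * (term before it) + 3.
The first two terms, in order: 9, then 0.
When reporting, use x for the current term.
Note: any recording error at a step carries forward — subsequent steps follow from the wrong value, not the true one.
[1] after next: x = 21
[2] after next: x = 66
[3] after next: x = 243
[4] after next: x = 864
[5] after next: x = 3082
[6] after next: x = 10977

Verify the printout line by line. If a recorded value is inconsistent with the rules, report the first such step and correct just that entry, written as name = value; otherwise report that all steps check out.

step 5, x = 3081

Recomputing the run from the initial state:
step 1: x = 21
step 2: x = 66
step 3: x = 243
step 4: x = 864
step 5: x = 3081
step 6: x = 10974
The first disagreement with the printout is at step 5, where the value should be x = 3081.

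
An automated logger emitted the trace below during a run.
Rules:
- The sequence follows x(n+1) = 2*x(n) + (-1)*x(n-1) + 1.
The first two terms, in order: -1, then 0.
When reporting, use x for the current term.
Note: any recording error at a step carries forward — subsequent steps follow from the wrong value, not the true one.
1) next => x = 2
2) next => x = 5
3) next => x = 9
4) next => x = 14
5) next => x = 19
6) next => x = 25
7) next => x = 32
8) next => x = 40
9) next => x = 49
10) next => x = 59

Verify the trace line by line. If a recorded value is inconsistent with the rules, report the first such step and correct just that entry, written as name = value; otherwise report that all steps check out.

Recomputing the run from the initial state:
step 1: x = 2
step 2: x = 5
step 3: x = 9
step 4: x = 14
step 5: x = 20
step 6: x = 27
step 7: x = 35
step 8: x = 44
step 9: x = 54
step 10: x = 65
The first disagreement with the trace is at step 5, where the value should be x = 20.

step 5, x = 20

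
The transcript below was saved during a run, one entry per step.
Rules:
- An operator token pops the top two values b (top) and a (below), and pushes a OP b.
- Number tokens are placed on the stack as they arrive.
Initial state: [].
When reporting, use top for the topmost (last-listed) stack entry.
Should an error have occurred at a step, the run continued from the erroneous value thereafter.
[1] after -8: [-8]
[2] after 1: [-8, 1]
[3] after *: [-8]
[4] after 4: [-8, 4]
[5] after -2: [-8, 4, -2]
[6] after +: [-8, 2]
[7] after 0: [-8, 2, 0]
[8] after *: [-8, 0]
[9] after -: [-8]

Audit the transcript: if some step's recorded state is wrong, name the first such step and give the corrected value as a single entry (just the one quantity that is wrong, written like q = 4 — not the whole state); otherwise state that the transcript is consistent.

Recomputing the run from the initial state:
step 1: [-8]
step 2: [-8, 1]
step 3: [-8]
step 4: [-8, 4]
step 5: [-8, 4, -2]
step 6: [-8, 2]
step 7: [-8, 2, 0]
step 8: [-8, 0]
step 9: [-8]
This matches the transcript at every step.

no error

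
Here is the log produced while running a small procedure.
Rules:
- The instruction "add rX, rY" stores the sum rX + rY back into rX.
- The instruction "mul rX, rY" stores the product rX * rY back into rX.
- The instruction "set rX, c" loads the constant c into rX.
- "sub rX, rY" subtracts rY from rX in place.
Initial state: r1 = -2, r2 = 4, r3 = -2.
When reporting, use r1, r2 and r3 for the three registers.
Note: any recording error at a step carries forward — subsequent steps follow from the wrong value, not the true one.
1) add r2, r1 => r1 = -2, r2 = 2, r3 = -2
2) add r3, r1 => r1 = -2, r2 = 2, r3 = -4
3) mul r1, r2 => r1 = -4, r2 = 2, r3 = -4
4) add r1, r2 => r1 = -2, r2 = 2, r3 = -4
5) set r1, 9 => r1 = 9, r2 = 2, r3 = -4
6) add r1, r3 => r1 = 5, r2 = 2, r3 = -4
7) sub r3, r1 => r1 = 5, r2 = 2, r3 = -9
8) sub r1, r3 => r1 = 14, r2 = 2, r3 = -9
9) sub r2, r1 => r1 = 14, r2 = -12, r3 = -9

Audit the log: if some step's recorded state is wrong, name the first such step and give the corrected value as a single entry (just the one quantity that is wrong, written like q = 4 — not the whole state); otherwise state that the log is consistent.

no error

step 1: r2 = 4 + -2 = 2 -> consistent with the log
step 2: r3 = -2 + -2 = -4 -> same as recorded
step 3: r1 = -2 * 2 = -4 -> verified
step 4: r1 = -4 + 2 = -2 -> confirmed correct
step 5: r1 = 9 -> same as recorded
step 6: r1 = 9 + -4 = 5 -> same as recorded
step 7: r3 = -4 - 5 = -9 -> matches
step 8: r1 = 5 - -9 = 14 -> in agreement
step 9: r2 = 2 - 14 = -12 -> no discrepancy
Nothing is out of place; the run is error-free.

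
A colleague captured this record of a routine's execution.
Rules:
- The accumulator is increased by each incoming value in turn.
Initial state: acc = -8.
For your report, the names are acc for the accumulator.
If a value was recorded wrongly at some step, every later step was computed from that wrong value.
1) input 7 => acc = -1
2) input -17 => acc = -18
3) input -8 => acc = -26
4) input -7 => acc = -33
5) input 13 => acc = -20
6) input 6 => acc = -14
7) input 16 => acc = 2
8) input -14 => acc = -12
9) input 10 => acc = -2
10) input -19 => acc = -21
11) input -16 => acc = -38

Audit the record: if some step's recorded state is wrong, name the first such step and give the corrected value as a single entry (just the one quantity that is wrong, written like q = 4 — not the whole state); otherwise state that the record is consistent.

step 11, acc = -37

Recomputing the run from the initial state:
step 1: acc = -1
step 2: acc = -18
step 3: acc = -26
step 4: acc = -33
step 5: acc = -20
step 6: acc = -14
step 7: acc = 2
step 8: acc = -12
step 9: acc = -2
step 10: acc = -21
step 11: acc = -37
The first disagreement with the record is at step 11, where the value should be acc = -37.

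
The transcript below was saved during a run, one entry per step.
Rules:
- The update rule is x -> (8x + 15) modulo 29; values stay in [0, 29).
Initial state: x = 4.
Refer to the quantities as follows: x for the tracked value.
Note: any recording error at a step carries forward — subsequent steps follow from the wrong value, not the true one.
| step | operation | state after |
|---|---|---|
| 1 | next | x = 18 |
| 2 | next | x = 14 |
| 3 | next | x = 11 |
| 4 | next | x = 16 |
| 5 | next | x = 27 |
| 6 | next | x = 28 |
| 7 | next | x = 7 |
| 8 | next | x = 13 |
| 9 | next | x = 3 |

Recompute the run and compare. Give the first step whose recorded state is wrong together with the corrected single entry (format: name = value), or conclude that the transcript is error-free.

Recomputing the run from the initial state:
step 1: x = 18
step 2: x = 14
step 3: x = 11
step 4: x = 16
step 5: x = 27
step 6: x = 28
step 7: x = 7
step 8: x = 13
step 9: x = 3
This matches the transcript at every step.

no error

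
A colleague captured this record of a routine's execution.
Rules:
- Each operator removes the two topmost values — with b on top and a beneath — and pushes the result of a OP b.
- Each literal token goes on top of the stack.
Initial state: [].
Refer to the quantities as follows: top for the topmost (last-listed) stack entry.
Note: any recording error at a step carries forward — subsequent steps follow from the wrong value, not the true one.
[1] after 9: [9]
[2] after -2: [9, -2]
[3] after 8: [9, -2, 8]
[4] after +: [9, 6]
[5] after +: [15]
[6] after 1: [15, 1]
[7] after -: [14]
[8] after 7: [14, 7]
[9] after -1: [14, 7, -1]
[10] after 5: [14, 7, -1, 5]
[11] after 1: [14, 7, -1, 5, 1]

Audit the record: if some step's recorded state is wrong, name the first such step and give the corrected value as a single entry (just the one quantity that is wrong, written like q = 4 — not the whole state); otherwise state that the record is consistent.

Step 1: push 9: top = 9 — checks out.
Step 2: push -2: top = -2 — verified.
Step 3: push 8: top = 8 — consistent with the record.
Step 4: -2 + 8 = 6 — verified.
Step 5: 9 + 6 = 15 — matches.
Step 6: push 1: top = 1 — agrees with the record.
Step 7: 15 - 1 = 14 — exactly as logged.
Step 8: push 7: top = 7 — confirmed correct.
Step 9: push -1: top = -1 — consistent with the record.
Step 10: push 5: top = 5 — in agreement.
Step 11: push 1: top = 1 — matches.
The recomputation confirms every line.

no error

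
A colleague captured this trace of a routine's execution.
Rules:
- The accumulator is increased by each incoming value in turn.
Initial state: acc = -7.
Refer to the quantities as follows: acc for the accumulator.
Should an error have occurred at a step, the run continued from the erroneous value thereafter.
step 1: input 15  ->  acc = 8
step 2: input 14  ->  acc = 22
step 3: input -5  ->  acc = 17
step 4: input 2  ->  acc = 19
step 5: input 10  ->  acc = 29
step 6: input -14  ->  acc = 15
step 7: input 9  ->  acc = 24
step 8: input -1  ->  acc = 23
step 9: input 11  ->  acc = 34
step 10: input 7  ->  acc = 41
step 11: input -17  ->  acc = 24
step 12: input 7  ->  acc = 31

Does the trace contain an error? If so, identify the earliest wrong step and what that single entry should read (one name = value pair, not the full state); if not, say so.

no error

Recomputing the run from the initial state:
step 1: acc = 8
step 2: acc = 22
step 3: acc = 17
step 4: acc = 19
step 5: acc = 29
step 6: acc = 15
step 7: acc = 24
step 8: acc = 23
step 9: acc = 34
step 10: acc = 41
step 11: acc = 24
step 12: acc = 31
This matches the trace at every step.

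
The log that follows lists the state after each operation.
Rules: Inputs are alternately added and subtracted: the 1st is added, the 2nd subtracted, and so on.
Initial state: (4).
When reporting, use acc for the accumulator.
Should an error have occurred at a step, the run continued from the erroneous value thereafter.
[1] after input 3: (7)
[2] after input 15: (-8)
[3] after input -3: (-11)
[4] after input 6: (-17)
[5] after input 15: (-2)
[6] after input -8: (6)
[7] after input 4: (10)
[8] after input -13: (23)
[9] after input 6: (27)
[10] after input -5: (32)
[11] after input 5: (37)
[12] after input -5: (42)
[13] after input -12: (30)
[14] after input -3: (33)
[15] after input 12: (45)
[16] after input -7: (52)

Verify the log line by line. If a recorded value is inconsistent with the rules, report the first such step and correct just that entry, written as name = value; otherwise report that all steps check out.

step 1: acc = 4 + 3 = 7 -> matches
step 2: acc = 7 - 15 = -8 -> exactly as logged
step 3: acc = -8 + -3 = -11 -> exactly as logged
step 4: acc = -11 - 6 = -17 -> verified
step 5: acc = -17 + 15 = -2 -> exactly as logged
step 6: acc = -2 - -8 = 6 -> verified
step 7: acc = 6 + 4 = 10 -> agrees with the log
step 8: acc = 10 - -13 = 23 -> same as recorded
step 9: acc = 23 + 6 = 29 -> the recorded entry deviates here
The earliest wrong entry is at step 9: it should read acc = 29.

step 9, acc = 29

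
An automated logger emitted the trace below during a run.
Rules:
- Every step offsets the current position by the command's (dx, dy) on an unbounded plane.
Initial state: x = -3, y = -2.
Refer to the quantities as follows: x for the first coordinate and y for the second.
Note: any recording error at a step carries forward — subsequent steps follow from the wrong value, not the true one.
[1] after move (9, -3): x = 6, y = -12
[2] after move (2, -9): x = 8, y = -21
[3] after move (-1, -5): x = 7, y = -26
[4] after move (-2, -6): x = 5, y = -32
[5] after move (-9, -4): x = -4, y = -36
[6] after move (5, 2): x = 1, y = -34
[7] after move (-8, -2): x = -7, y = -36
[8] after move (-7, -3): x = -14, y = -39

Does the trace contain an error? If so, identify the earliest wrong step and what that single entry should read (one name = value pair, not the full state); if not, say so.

Step 1: x = -3 + (9) = 6, y = -2 + (-3) = -5 — the recorded entry deviates here.
Conclusion: step 1 carries the first error; the entry should be y = -5.

step 1, y = -5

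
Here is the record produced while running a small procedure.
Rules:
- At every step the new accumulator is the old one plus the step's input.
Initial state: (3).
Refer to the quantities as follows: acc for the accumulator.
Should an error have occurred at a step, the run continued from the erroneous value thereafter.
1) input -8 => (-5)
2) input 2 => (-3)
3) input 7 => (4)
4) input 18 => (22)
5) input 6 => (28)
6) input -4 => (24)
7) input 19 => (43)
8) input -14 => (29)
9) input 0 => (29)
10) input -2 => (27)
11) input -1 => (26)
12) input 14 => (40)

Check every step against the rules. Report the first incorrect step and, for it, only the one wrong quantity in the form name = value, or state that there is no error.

no error

1. acc = 3 + -8 = -5 (matches)
2. acc = -5 + 2 = -3 (verified)
3. acc = -3 + 7 = 4 (confirmed correct)
4. acc = 4 + 18 = 22 (matches)
5. acc = 22 + 6 = 28 (exactly as logged)
6. acc = 28 + -4 = 24 (verified)
7. acc = 24 + 19 = 43 (in agreement)
8. acc = 43 + -14 = 29 (consistent with the record)
9. acc = 29 + 0 = 29 (no discrepancy)
10. acc = 29 + -2 = 27 (matches)
11. acc = 27 + -1 = 26 (same as recorded)
12. acc = 26 + 14 = 40 (consistent with the record)
Nothing is out of place; the run is error-free.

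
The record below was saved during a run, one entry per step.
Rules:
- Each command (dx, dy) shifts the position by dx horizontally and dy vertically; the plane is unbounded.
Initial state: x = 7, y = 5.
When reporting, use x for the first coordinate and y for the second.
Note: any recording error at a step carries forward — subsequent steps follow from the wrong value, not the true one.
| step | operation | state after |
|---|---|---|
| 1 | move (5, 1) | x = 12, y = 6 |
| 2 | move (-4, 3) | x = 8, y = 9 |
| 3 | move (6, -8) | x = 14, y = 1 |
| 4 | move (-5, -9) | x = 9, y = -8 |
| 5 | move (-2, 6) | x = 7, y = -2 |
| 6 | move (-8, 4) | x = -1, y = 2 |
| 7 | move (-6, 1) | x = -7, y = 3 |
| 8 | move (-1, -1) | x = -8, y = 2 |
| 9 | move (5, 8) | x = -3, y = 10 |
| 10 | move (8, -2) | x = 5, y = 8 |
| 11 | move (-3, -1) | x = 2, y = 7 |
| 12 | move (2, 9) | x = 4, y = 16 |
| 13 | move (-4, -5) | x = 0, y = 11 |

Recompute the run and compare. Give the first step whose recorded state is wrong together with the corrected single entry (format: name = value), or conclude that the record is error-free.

Step 1: x = 7 + (5) = 12, y = 5 + (1) = 6 — consistent with the record.
Step 2: x = 12 + (-4) = 8, y = 6 + (3) = 9 — agrees with the record.
Step 3: x = 8 + (6) = 14, y = 9 + (-8) = 1 — exactly as logged.
Step 4: x = 14 + (-5) = 9, y = 1 + (-9) = -8 — in agreement.
Step 5: x = 9 + (-2) = 7, y = -8 + (6) = -2 — in agreement.
Step 6: x = 7 + (-8) = -1, y = -2 + (4) = 2 — agrees with the record.
Step 7: x = -1 + (-6) = -7, y = 2 + (1) = 3 — matches.
Step 8: x = -7 + (-1) = -8, y = 3 + (-1) = 2 — confirmed correct.
Step 9: x = -8 + (5) = -3, y = 2 + (8) = 10 — agrees with the record.
Step 10: x = -3 + (8) = 5, y = 10 + (-2) = 8 — agrees with the record.
Step 11: x = 5 + (-3) = 2, y = 8 + (-1) = 7 — no discrepancy.
Step 12: x = 2 + (2) = 4, y = 7 + (9) = 16 — verified.
Step 13: x = 4 + (-4) = 0, y = 16 + (-5) = 11 — verified.
Nothing is out of place; the run is error-free.

no error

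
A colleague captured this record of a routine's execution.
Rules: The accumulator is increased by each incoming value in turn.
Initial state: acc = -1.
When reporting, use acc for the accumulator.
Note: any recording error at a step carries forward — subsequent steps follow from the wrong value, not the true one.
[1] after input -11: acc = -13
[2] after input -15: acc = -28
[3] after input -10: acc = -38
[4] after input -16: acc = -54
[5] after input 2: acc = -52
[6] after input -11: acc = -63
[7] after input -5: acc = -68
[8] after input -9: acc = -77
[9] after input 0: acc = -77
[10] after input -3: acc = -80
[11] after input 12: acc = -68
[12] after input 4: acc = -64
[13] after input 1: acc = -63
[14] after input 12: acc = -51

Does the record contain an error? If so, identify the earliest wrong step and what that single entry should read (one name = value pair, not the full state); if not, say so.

step 1, acc = -12

Step 1: acc = -1 + -11 = -12 — not what was recorded.
The audit stops at step 1: the recorded entry is wrong and should be acc = -12.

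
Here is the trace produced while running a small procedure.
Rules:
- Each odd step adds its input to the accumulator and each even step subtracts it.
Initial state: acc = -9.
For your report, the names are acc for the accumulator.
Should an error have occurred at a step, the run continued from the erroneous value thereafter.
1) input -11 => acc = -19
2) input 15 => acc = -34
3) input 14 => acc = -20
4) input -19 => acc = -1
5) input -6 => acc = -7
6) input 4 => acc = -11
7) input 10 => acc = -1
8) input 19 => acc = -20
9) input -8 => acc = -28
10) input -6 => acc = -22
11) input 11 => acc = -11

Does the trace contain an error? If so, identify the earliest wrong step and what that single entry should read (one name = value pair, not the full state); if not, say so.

Recomputing the run from the initial state:
step 1: acc = -20
step 2: acc = -35
step 3: acc = -21
step 4: acc = -2
step 5: acc = -8
step 6: acc = -12
step 7: acc = -2
step 8: acc = -21
step 9: acc = -29
step 10: acc = -23
step 11: acc = -12
The first disagreement with the trace is at step 1, where the value should be acc = -20.

step 1, acc = -20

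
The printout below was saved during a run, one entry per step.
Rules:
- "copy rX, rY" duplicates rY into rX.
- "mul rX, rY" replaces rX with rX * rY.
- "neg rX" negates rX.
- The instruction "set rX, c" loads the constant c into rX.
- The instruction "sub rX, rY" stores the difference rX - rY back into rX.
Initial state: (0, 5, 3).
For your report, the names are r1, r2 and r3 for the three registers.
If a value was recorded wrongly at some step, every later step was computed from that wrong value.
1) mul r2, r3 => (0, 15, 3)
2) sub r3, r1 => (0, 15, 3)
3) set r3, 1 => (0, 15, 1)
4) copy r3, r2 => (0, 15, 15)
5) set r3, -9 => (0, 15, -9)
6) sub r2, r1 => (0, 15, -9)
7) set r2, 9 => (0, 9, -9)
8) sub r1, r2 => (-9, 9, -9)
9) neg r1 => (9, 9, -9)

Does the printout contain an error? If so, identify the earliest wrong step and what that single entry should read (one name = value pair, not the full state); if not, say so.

no error

Recomputing the run from the initial state:
step 1: r1 = 0, r2 = 15, r3 = 3
step 2: r1 = 0, r2 = 15, r3 = 3
step 3: r1 = 0, r2 = 15, r3 = 1
step 4: r1 = 0, r2 = 15, r3 = 15
step 5: r1 = 0, r2 = 15, r3 = -9
step 6: r1 = 0, r2 = 15, r3 = -9
step 7: r1 = 0, r2 = 9, r3 = -9
step 8: r1 = -9, r2 = 9, r3 = -9
step 9: r1 = 9, r2 = 9, r3 = -9
This matches the printout at every step.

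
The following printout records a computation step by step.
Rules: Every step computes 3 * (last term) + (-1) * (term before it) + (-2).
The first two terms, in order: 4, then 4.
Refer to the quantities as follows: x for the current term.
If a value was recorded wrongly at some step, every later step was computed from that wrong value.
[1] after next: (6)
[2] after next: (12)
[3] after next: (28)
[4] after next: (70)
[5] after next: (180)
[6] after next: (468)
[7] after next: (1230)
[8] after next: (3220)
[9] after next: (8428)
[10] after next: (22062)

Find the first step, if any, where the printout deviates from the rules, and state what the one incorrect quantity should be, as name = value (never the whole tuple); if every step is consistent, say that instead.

step 7, x = 1222

Step 1: x = 3*(4) + (-1)*(4) + (-2) = 6 — consistent with the printout.
Step 2: x = 3*(6) + (-1)*(4) + (-2) = 12 — agrees with the printout.
Step 3: x = 3*(12) + (-1)*(6) + (-2) = 28 — in agreement.
Step 4: x = 3*(28) + (-1)*(12) + (-2) = 70 — exactly as logged.
Step 5: x = 3*(70) + (-1)*(28) + (-2) = 180 — exactly as logged.
Step 6: x = 3*(180) + (-1)*(70) + (-2) = 468 — consistent with the printout.
Step 7: x = 3*(468) + (-1)*(180) + (-2) = 1222 — a discrepancy with the printout.
The earliest wrong entry is at step 7: it should read x = 1222.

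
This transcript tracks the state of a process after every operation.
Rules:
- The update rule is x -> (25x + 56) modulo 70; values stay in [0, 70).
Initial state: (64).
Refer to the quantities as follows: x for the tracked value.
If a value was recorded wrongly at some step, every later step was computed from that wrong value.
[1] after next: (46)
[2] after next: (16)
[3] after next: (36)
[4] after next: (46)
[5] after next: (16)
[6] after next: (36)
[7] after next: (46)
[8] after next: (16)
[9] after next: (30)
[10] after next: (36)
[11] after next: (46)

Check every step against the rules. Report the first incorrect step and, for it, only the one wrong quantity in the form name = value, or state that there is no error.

step 9, x = 36

Recomputing the run from the initial state:
step 1: x = 46
step 2: x = 16
step 3: x = 36
step 4: x = 46
step 5: x = 16
step 6: x = 36
step 7: x = 46
step 8: x = 16
step 9: x = 36
step 10: x = 46
step 11: x = 16
The first disagreement with the transcript is at step 9, where the value should be x = 36.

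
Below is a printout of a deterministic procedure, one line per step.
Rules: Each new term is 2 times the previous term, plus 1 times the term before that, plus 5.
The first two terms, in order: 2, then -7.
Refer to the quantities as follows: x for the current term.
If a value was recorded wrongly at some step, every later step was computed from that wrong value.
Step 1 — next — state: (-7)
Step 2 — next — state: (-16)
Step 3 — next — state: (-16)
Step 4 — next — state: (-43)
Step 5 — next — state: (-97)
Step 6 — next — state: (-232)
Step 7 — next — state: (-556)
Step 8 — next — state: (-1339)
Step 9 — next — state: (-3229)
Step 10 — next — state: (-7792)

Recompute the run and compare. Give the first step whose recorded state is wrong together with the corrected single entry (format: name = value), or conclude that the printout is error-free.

step 3, x = -34

step 1: x = 2*(-7) + (1)*(2) + (5) = -7 -> checks out
step 2: x = 2*(-7) + (1)*(-7) + (5) = -16 -> in agreement
step 3: x = 2*(-16) + (1)*(-7) + (5) = -34 -> the printout disagrees here
First deviation found at step 3; the corrected entry is x = -34.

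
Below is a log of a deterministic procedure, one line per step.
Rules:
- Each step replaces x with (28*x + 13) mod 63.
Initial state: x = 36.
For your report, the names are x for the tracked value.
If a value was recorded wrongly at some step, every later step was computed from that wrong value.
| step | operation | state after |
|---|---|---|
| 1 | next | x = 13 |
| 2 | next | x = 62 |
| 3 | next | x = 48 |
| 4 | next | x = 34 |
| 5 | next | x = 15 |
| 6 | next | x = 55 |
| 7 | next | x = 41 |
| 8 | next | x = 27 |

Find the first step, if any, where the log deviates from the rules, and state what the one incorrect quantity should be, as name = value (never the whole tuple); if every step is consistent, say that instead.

step 5, x = 20

Recomputing the run from the initial state:
step 1: x = 13
step 2: x = 62
step 3: x = 48
step 4: x = 34
step 5: x = 20
step 6: x = 6
step 7: x = 55
step 8: x = 41
The first disagreement with the log is at step 5, where the value should be x = 20.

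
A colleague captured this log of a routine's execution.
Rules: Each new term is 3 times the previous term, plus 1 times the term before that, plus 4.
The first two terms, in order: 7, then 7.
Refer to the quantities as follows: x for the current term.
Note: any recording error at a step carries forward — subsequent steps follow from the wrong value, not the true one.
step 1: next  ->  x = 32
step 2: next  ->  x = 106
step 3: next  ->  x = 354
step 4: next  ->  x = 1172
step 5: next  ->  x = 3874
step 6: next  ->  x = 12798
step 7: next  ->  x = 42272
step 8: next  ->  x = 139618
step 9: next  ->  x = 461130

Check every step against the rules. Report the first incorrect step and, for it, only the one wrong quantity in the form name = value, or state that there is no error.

step 2, x = 107

Step 1: x = 3*(7) + (1)*(7) + (4) = 32 — checks out.
Step 2: x = 3*(32) + (1)*(7) + (4) = 107 — the log disagrees here.
First incorrect step: 2; the correct value is x = 107.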